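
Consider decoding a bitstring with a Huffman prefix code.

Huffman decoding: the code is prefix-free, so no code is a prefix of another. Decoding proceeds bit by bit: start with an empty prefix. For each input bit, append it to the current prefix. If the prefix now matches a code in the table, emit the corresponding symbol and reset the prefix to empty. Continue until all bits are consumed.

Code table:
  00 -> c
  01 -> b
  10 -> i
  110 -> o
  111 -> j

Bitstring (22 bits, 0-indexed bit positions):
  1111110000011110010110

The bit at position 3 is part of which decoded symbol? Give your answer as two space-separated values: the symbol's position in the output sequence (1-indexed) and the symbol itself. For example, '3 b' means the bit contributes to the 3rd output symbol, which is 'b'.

Answer: 2 j

Derivation:
Bit 0: prefix='1' (no match yet)
Bit 1: prefix='11' (no match yet)
Bit 2: prefix='111' -> emit 'j', reset
Bit 3: prefix='1' (no match yet)
Bit 4: prefix='11' (no match yet)
Bit 5: prefix='111' -> emit 'j', reset
Bit 6: prefix='0' (no match yet)
Bit 7: prefix='00' -> emit 'c', reset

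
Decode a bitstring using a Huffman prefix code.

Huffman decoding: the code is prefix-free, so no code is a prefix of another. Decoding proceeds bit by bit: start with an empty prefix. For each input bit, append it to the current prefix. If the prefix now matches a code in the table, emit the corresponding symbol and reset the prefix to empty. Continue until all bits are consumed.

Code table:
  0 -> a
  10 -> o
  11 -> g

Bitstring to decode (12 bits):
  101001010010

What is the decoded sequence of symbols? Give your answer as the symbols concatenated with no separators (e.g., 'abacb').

Answer: ooaooao

Derivation:
Bit 0: prefix='1' (no match yet)
Bit 1: prefix='10' -> emit 'o', reset
Bit 2: prefix='1' (no match yet)
Bit 3: prefix='10' -> emit 'o', reset
Bit 4: prefix='0' -> emit 'a', reset
Bit 5: prefix='1' (no match yet)
Bit 6: prefix='10' -> emit 'o', reset
Bit 7: prefix='1' (no match yet)
Bit 8: prefix='10' -> emit 'o', reset
Bit 9: prefix='0' -> emit 'a', reset
Bit 10: prefix='1' (no match yet)
Bit 11: prefix='10' -> emit 'o', reset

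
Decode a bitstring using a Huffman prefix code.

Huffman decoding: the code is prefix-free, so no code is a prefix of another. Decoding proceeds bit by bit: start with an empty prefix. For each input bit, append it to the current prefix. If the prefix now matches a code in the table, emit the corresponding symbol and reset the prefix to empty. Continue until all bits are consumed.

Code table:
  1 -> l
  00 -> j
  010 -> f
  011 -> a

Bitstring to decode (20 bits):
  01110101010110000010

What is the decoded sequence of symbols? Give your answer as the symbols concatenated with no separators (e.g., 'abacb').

Bit 0: prefix='0' (no match yet)
Bit 1: prefix='01' (no match yet)
Bit 2: prefix='011' -> emit 'a', reset
Bit 3: prefix='1' -> emit 'l', reset
Bit 4: prefix='0' (no match yet)
Bit 5: prefix='01' (no match yet)
Bit 6: prefix='010' -> emit 'f', reset
Bit 7: prefix='1' -> emit 'l', reset
Bit 8: prefix='0' (no match yet)
Bit 9: prefix='01' (no match yet)
Bit 10: prefix='010' -> emit 'f', reset
Bit 11: prefix='1' -> emit 'l', reset
Bit 12: prefix='1' -> emit 'l', reset
Bit 13: prefix='0' (no match yet)
Bit 14: prefix='00' -> emit 'j', reset
Bit 15: prefix='0' (no match yet)
Bit 16: prefix='00' -> emit 'j', reset
Bit 17: prefix='0' (no match yet)
Bit 18: prefix='01' (no match yet)
Bit 19: prefix='010' -> emit 'f', reset

Answer: alflflljjf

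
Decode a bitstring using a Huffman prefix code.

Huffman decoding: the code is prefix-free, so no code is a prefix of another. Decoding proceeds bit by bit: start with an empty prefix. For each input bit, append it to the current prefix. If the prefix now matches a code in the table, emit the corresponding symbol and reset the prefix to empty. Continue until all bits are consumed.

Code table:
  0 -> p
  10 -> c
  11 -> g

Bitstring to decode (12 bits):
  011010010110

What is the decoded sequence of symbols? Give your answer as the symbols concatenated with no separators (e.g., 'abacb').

Bit 0: prefix='0' -> emit 'p', reset
Bit 1: prefix='1' (no match yet)
Bit 2: prefix='11' -> emit 'g', reset
Bit 3: prefix='0' -> emit 'p', reset
Bit 4: prefix='1' (no match yet)
Bit 5: prefix='10' -> emit 'c', reset
Bit 6: prefix='0' -> emit 'p', reset
Bit 7: prefix='1' (no match yet)
Bit 8: prefix='10' -> emit 'c', reset
Bit 9: prefix='1' (no match yet)
Bit 10: prefix='11' -> emit 'g', reset
Bit 11: prefix='0' -> emit 'p', reset

Answer: pgpcpcgp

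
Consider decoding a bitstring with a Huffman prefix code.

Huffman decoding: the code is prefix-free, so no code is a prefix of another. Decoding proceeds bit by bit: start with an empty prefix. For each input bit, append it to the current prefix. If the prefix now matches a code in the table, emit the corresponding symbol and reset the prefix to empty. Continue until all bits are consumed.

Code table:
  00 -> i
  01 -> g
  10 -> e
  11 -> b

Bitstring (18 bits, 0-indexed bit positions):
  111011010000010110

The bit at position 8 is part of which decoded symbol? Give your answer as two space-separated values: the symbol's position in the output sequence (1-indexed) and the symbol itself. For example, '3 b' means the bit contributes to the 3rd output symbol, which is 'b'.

Bit 0: prefix='1' (no match yet)
Bit 1: prefix='11' -> emit 'b', reset
Bit 2: prefix='1' (no match yet)
Bit 3: prefix='10' -> emit 'e', reset
Bit 4: prefix='1' (no match yet)
Bit 5: prefix='11' -> emit 'b', reset
Bit 6: prefix='0' (no match yet)
Bit 7: prefix='01' -> emit 'g', reset
Bit 8: prefix='0' (no match yet)
Bit 9: prefix='00' -> emit 'i', reset
Bit 10: prefix='0' (no match yet)
Bit 11: prefix='00' -> emit 'i', reset
Bit 12: prefix='0' (no match yet)

Answer: 5 i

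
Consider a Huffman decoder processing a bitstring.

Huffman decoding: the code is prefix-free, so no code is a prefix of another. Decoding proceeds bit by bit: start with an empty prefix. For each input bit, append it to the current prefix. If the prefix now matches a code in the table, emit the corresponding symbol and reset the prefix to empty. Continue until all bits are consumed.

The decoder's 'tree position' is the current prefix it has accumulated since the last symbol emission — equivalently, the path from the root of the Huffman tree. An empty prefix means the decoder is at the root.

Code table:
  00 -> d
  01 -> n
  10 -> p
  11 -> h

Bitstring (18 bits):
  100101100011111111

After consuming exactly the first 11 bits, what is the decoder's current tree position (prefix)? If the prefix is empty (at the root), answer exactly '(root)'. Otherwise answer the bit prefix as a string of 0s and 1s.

Answer: 1

Derivation:
Bit 0: prefix='1' (no match yet)
Bit 1: prefix='10' -> emit 'p', reset
Bit 2: prefix='0' (no match yet)
Bit 3: prefix='01' -> emit 'n', reset
Bit 4: prefix='0' (no match yet)
Bit 5: prefix='01' -> emit 'n', reset
Bit 6: prefix='1' (no match yet)
Bit 7: prefix='10' -> emit 'p', reset
Bit 8: prefix='0' (no match yet)
Bit 9: prefix='00' -> emit 'd', reset
Bit 10: prefix='1' (no match yet)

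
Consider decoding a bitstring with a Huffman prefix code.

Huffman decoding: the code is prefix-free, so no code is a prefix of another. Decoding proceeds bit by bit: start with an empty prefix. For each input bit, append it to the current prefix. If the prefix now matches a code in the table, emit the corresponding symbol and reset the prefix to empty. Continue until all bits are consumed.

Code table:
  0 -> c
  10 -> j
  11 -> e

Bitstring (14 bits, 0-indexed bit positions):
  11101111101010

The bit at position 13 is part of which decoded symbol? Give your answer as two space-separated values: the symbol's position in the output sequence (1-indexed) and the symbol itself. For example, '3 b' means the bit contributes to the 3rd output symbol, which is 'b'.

Answer: 7 j

Derivation:
Bit 0: prefix='1' (no match yet)
Bit 1: prefix='11' -> emit 'e', reset
Bit 2: prefix='1' (no match yet)
Bit 3: prefix='10' -> emit 'j', reset
Bit 4: prefix='1' (no match yet)
Bit 5: prefix='11' -> emit 'e', reset
Bit 6: prefix='1' (no match yet)
Bit 7: prefix='11' -> emit 'e', reset
Bit 8: prefix='1' (no match yet)
Bit 9: prefix='10' -> emit 'j', reset
Bit 10: prefix='1' (no match yet)
Bit 11: prefix='10' -> emit 'j', reset
Bit 12: prefix='1' (no match yet)
Bit 13: prefix='10' -> emit 'j', reset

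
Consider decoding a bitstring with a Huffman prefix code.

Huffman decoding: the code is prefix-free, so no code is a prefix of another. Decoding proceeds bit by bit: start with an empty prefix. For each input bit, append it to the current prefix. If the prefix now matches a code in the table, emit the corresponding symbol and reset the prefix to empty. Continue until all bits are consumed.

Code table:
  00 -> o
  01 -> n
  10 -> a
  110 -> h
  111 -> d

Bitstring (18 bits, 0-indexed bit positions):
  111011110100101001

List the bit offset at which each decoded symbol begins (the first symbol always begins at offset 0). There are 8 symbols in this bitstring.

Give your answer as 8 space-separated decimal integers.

Answer: 0 3 5 8 10 12 14 16

Derivation:
Bit 0: prefix='1' (no match yet)
Bit 1: prefix='11' (no match yet)
Bit 2: prefix='111' -> emit 'd', reset
Bit 3: prefix='0' (no match yet)
Bit 4: prefix='01' -> emit 'n', reset
Bit 5: prefix='1' (no match yet)
Bit 6: prefix='11' (no match yet)
Bit 7: prefix='111' -> emit 'd', reset
Bit 8: prefix='0' (no match yet)
Bit 9: prefix='01' -> emit 'n', reset
Bit 10: prefix='0' (no match yet)
Bit 11: prefix='00' -> emit 'o', reset
Bit 12: prefix='1' (no match yet)
Bit 13: prefix='10' -> emit 'a', reset
Bit 14: prefix='1' (no match yet)
Bit 15: prefix='10' -> emit 'a', reset
Bit 16: prefix='0' (no match yet)
Bit 17: prefix='01' -> emit 'n', reset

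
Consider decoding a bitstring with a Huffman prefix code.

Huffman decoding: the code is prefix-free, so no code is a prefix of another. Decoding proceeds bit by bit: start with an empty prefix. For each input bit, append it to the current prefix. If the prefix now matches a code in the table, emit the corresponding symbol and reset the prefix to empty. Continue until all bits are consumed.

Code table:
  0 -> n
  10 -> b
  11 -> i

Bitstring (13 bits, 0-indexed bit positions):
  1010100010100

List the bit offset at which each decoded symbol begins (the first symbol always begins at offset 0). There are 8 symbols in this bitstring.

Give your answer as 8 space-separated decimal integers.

Bit 0: prefix='1' (no match yet)
Bit 1: prefix='10' -> emit 'b', reset
Bit 2: prefix='1' (no match yet)
Bit 3: prefix='10' -> emit 'b', reset
Bit 4: prefix='1' (no match yet)
Bit 5: prefix='10' -> emit 'b', reset
Bit 6: prefix='0' -> emit 'n', reset
Bit 7: prefix='0' -> emit 'n', reset
Bit 8: prefix='1' (no match yet)
Bit 9: prefix='10' -> emit 'b', reset
Bit 10: prefix='1' (no match yet)
Bit 11: prefix='10' -> emit 'b', reset
Bit 12: prefix='0' -> emit 'n', reset

Answer: 0 2 4 6 7 8 10 12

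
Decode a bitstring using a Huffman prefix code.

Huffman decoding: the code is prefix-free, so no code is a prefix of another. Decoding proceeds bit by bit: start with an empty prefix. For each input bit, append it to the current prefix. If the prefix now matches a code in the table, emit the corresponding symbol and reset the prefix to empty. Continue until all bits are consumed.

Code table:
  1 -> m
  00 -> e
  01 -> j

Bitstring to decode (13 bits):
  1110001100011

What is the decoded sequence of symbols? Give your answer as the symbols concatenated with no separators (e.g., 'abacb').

Answer: mmmejmejm

Derivation:
Bit 0: prefix='1' -> emit 'm', reset
Bit 1: prefix='1' -> emit 'm', reset
Bit 2: prefix='1' -> emit 'm', reset
Bit 3: prefix='0' (no match yet)
Bit 4: prefix='00' -> emit 'e', reset
Bit 5: prefix='0' (no match yet)
Bit 6: prefix='01' -> emit 'j', reset
Bit 7: prefix='1' -> emit 'm', reset
Bit 8: prefix='0' (no match yet)
Bit 9: prefix='00' -> emit 'e', reset
Bit 10: prefix='0' (no match yet)
Bit 11: prefix='01' -> emit 'j', reset
Bit 12: prefix='1' -> emit 'm', reset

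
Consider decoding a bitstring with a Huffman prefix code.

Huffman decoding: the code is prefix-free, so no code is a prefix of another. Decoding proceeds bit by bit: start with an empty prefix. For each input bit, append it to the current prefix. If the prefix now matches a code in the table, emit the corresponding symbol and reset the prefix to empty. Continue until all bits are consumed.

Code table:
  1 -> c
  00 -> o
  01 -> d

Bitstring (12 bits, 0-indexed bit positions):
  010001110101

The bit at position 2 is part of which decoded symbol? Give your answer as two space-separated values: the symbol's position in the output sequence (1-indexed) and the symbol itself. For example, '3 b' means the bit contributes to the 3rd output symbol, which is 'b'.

Bit 0: prefix='0' (no match yet)
Bit 1: prefix='01' -> emit 'd', reset
Bit 2: prefix='0' (no match yet)
Bit 3: prefix='00' -> emit 'o', reset
Bit 4: prefix='0' (no match yet)
Bit 5: prefix='01' -> emit 'd', reset
Bit 6: prefix='1' -> emit 'c', reset

Answer: 2 o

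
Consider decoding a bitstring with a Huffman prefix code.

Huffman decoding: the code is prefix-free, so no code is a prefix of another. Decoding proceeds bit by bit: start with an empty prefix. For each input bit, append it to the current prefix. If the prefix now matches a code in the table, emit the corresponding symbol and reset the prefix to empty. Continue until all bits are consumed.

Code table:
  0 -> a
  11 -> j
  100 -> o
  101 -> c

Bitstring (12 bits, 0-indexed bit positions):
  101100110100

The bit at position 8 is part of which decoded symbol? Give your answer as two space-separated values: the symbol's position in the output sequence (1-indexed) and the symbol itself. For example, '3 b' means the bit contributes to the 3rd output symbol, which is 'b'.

Answer: 4 a

Derivation:
Bit 0: prefix='1' (no match yet)
Bit 1: prefix='10' (no match yet)
Bit 2: prefix='101' -> emit 'c', reset
Bit 3: prefix='1' (no match yet)
Bit 4: prefix='10' (no match yet)
Bit 5: prefix='100' -> emit 'o', reset
Bit 6: prefix='1' (no match yet)
Bit 7: prefix='11' -> emit 'j', reset
Bit 8: prefix='0' -> emit 'a', reset
Bit 9: prefix='1' (no match yet)
Bit 10: prefix='10' (no match yet)
Bit 11: prefix='100' -> emit 'o', reset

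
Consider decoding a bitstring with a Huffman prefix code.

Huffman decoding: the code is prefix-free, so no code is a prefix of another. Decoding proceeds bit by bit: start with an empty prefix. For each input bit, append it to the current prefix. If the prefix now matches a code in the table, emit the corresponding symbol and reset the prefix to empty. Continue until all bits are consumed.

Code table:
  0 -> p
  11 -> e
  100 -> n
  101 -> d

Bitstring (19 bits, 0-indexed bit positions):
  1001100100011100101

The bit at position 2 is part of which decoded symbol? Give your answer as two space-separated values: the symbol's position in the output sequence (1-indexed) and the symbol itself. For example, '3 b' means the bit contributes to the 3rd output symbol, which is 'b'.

Bit 0: prefix='1' (no match yet)
Bit 1: prefix='10' (no match yet)
Bit 2: prefix='100' -> emit 'n', reset
Bit 3: prefix='1' (no match yet)
Bit 4: prefix='11' -> emit 'e', reset
Bit 5: prefix='0' -> emit 'p', reset
Bit 6: prefix='0' -> emit 'p', reset

Answer: 1 n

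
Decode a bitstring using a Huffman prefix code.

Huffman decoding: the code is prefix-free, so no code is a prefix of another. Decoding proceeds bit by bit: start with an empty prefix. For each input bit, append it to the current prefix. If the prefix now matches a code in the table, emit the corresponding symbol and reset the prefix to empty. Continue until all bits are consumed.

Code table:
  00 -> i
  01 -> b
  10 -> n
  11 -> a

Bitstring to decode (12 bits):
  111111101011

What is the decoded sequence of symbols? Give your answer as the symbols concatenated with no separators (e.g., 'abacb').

Bit 0: prefix='1' (no match yet)
Bit 1: prefix='11' -> emit 'a', reset
Bit 2: prefix='1' (no match yet)
Bit 3: prefix='11' -> emit 'a', reset
Bit 4: prefix='1' (no match yet)
Bit 5: prefix='11' -> emit 'a', reset
Bit 6: prefix='1' (no match yet)
Bit 7: prefix='10' -> emit 'n', reset
Bit 8: prefix='1' (no match yet)
Bit 9: prefix='10' -> emit 'n', reset
Bit 10: prefix='1' (no match yet)
Bit 11: prefix='11' -> emit 'a', reset

Answer: aaanna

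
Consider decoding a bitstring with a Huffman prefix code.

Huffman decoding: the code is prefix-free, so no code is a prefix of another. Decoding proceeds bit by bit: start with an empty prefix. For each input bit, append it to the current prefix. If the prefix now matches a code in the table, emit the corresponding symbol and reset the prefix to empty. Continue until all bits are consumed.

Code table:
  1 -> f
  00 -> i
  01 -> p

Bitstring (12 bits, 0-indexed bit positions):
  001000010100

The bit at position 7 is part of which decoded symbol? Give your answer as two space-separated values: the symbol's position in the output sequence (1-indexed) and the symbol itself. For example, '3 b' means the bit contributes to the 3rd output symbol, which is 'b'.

Bit 0: prefix='0' (no match yet)
Bit 1: prefix='00' -> emit 'i', reset
Bit 2: prefix='1' -> emit 'f', reset
Bit 3: prefix='0' (no match yet)
Bit 4: prefix='00' -> emit 'i', reset
Bit 5: prefix='0' (no match yet)
Bit 6: prefix='00' -> emit 'i', reset
Bit 7: prefix='1' -> emit 'f', reset
Bit 8: prefix='0' (no match yet)
Bit 9: prefix='01' -> emit 'p', reset
Bit 10: prefix='0' (no match yet)
Bit 11: prefix='00' -> emit 'i', reset

Answer: 5 f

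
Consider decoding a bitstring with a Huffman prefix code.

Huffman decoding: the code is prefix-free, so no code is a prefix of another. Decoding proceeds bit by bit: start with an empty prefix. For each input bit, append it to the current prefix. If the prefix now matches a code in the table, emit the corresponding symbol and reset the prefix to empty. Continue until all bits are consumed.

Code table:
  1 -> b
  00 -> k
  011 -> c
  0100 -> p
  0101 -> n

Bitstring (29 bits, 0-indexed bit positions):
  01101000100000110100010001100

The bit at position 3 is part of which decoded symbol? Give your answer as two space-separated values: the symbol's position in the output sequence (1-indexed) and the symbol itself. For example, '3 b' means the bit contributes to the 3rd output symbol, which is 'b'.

Answer: 2 p

Derivation:
Bit 0: prefix='0' (no match yet)
Bit 1: prefix='01' (no match yet)
Bit 2: prefix='011' -> emit 'c', reset
Bit 3: prefix='0' (no match yet)
Bit 4: prefix='01' (no match yet)
Bit 5: prefix='010' (no match yet)
Bit 6: prefix='0100' -> emit 'p', reset
Bit 7: prefix='0' (no match yet)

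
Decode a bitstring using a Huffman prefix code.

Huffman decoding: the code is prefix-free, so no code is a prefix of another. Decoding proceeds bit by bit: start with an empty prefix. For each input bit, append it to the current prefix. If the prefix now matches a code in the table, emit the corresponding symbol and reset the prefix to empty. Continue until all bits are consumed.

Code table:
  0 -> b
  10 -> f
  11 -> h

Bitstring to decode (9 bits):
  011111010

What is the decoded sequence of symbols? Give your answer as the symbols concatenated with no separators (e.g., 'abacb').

Answer: bhhff

Derivation:
Bit 0: prefix='0' -> emit 'b', reset
Bit 1: prefix='1' (no match yet)
Bit 2: prefix='11' -> emit 'h', reset
Bit 3: prefix='1' (no match yet)
Bit 4: prefix='11' -> emit 'h', reset
Bit 5: prefix='1' (no match yet)
Bit 6: prefix='10' -> emit 'f', reset
Bit 7: prefix='1' (no match yet)
Bit 8: prefix='10' -> emit 'f', reset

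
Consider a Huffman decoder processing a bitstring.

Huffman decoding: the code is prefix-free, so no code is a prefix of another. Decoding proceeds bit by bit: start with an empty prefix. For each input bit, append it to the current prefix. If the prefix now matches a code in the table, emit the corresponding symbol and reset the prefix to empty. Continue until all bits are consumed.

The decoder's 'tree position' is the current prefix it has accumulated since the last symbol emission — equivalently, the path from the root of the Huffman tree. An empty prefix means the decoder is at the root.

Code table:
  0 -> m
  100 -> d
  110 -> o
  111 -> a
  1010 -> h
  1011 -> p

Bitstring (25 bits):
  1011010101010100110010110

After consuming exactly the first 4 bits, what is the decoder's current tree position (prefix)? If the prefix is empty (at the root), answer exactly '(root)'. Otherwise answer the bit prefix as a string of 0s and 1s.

Answer: (root)

Derivation:
Bit 0: prefix='1' (no match yet)
Bit 1: prefix='10' (no match yet)
Bit 2: prefix='101' (no match yet)
Bit 3: prefix='1011' -> emit 'p', reset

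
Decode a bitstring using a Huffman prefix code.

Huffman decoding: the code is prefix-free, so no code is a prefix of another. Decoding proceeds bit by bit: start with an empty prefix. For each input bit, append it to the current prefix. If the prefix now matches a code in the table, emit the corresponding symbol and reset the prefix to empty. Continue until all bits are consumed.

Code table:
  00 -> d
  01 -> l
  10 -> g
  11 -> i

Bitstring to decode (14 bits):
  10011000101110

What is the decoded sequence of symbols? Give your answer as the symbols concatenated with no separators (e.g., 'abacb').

Answer: glgdgig

Derivation:
Bit 0: prefix='1' (no match yet)
Bit 1: prefix='10' -> emit 'g', reset
Bit 2: prefix='0' (no match yet)
Bit 3: prefix='01' -> emit 'l', reset
Bit 4: prefix='1' (no match yet)
Bit 5: prefix='10' -> emit 'g', reset
Bit 6: prefix='0' (no match yet)
Bit 7: prefix='00' -> emit 'd', reset
Bit 8: prefix='1' (no match yet)
Bit 9: prefix='10' -> emit 'g', reset
Bit 10: prefix='1' (no match yet)
Bit 11: prefix='11' -> emit 'i', reset
Bit 12: prefix='1' (no match yet)
Bit 13: prefix='10' -> emit 'g', reset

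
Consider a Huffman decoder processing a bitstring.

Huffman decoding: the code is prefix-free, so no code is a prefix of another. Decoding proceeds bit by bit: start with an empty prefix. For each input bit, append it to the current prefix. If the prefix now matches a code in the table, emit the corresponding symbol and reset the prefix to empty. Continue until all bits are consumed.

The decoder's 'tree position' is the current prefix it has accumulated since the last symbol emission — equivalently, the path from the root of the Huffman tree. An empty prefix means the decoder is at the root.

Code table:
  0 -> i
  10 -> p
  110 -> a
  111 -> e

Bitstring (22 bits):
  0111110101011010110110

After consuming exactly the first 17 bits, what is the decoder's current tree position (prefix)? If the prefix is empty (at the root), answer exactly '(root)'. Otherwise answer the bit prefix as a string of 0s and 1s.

Answer: 1

Derivation:
Bit 0: prefix='0' -> emit 'i', reset
Bit 1: prefix='1' (no match yet)
Bit 2: prefix='11' (no match yet)
Bit 3: prefix='111' -> emit 'e', reset
Bit 4: prefix='1' (no match yet)
Bit 5: prefix='11' (no match yet)
Bit 6: prefix='110' -> emit 'a', reset
Bit 7: prefix='1' (no match yet)
Bit 8: prefix='10' -> emit 'p', reset
Bit 9: prefix='1' (no match yet)
Bit 10: prefix='10' -> emit 'p', reset
Bit 11: prefix='1' (no match yet)
Bit 12: prefix='11' (no match yet)
Bit 13: prefix='110' -> emit 'a', reset
Bit 14: prefix='1' (no match yet)
Bit 15: prefix='10' -> emit 'p', reset
Bit 16: prefix='1' (no match yet)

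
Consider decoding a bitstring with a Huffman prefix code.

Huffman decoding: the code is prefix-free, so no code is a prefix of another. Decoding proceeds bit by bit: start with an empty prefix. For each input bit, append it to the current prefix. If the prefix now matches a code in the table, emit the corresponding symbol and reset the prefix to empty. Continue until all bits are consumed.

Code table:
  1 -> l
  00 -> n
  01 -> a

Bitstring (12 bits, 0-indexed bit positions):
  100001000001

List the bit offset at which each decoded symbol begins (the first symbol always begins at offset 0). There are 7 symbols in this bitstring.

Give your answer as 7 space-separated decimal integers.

Bit 0: prefix='1' -> emit 'l', reset
Bit 1: prefix='0' (no match yet)
Bit 2: prefix='00' -> emit 'n', reset
Bit 3: prefix='0' (no match yet)
Bit 4: prefix='00' -> emit 'n', reset
Bit 5: prefix='1' -> emit 'l', reset
Bit 6: prefix='0' (no match yet)
Bit 7: prefix='00' -> emit 'n', reset
Bit 8: prefix='0' (no match yet)
Bit 9: prefix='00' -> emit 'n', reset
Bit 10: prefix='0' (no match yet)
Bit 11: prefix='01' -> emit 'a', reset

Answer: 0 1 3 5 6 8 10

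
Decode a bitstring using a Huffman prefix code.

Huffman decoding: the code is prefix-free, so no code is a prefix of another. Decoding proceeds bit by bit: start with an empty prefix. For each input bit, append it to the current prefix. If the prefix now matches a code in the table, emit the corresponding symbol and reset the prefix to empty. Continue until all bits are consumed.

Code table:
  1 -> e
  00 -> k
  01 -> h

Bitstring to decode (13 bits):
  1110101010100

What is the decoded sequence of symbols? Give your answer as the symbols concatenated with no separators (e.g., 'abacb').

Bit 0: prefix='1' -> emit 'e', reset
Bit 1: prefix='1' -> emit 'e', reset
Bit 2: prefix='1' -> emit 'e', reset
Bit 3: prefix='0' (no match yet)
Bit 4: prefix='01' -> emit 'h', reset
Bit 5: prefix='0' (no match yet)
Bit 6: prefix='01' -> emit 'h', reset
Bit 7: prefix='0' (no match yet)
Bit 8: prefix='01' -> emit 'h', reset
Bit 9: prefix='0' (no match yet)
Bit 10: prefix='01' -> emit 'h', reset
Bit 11: prefix='0' (no match yet)
Bit 12: prefix='00' -> emit 'k', reset

Answer: eeehhhhk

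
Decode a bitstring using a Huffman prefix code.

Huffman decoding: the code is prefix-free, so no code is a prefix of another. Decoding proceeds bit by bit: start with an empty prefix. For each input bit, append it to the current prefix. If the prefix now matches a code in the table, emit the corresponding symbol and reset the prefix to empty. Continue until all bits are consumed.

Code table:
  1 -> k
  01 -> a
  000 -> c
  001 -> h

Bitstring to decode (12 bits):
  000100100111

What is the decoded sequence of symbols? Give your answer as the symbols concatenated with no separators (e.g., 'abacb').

Answer: ckhhkk

Derivation:
Bit 0: prefix='0' (no match yet)
Bit 1: prefix='00' (no match yet)
Bit 2: prefix='000' -> emit 'c', reset
Bit 3: prefix='1' -> emit 'k', reset
Bit 4: prefix='0' (no match yet)
Bit 5: prefix='00' (no match yet)
Bit 6: prefix='001' -> emit 'h', reset
Bit 7: prefix='0' (no match yet)
Bit 8: prefix='00' (no match yet)
Bit 9: prefix='001' -> emit 'h', reset
Bit 10: prefix='1' -> emit 'k', reset
Bit 11: prefix='1' -> emit 'k', reset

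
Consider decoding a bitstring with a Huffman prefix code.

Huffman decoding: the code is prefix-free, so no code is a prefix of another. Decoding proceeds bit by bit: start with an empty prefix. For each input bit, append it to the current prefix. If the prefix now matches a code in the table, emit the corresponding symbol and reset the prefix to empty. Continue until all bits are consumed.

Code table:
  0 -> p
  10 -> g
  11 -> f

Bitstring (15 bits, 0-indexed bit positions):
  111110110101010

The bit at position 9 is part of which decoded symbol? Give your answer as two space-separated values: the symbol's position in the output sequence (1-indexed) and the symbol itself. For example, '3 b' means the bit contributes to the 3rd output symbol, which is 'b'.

Answer: 6 g

Derivation:
Bit 0: prefix='1' (no match yet)
Bit 1: prefix='11' -> emit 'f', reset
Bit 2: prefix='1' (no match yet)
Bit 3: prefix='11' -> emit 'f', reset
Bit 4: prefix='1' (no match yet)
Bit 5: prefix='10' -> emit 'g', reset
Bit 6: prefix='1' (no match yet)
Bit 7: prefix='11' -> emit 'f', reset
Bit 8: prefix='0' -> emit 'p', reset
Bit 9: prefix='1' (no match yet)
Bit 10: prefix='10' -> emit 'g', reset
Bit 11: prefix='1' (no match yet)
Bit 12: prefix='10' -> emit 'g', reset
Bit 13: prefix='1' (no match yet)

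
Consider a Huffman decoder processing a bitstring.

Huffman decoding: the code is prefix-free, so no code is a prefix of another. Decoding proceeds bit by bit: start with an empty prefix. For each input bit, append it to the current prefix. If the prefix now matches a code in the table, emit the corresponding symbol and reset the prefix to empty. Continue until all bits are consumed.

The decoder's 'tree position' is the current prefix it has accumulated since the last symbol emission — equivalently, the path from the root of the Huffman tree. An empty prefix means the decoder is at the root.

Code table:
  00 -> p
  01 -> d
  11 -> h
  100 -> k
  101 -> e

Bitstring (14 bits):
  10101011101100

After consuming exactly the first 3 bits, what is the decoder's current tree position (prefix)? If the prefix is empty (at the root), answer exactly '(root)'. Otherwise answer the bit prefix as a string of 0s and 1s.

Bit 0: prefix='1' (no match yet)
Bit 1: prefix='10' (no match yet)
Bit 2: prefix='101' -> emit 'e', reset

Answer: (root)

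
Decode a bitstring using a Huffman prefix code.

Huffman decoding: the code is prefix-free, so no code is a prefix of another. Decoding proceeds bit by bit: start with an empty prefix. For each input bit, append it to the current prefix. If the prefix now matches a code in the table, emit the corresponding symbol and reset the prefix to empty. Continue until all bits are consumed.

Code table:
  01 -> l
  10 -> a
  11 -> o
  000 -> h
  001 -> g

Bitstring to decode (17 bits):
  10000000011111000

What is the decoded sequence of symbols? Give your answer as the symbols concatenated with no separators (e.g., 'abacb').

Bit 0: prefix='1' (no match yet)
Bit 1: prefix='10' -> emit 'a', reset
Bit 2: prefix='0' (no match yet)
Bit 3: prefix='00' (no match yet)
Bit 4: prefix='000' -> emit 'h', reset
Bit 5: prefix='0' (no match yet)
Bit 6: prefix='00' (no match yet)
Bit 7: prefix='000' -> emit 'h', reset
Bit 8: prefix='0' (no match yet)
Bit 9: prefix='01' -> emit 'l', reset
Bit 10: prefix='1' (no match yet)
Bit 11: prefix='11' -> emit 'o', reset
Bit 12: prefix='1' (no match yet)
Bit 13: prefix='11' -> emit 'o', reset
Bit 14: prefix='0' (no match yet)
Bit 15: prefix='00' (no match yet)
Bit 16: prefix='000' -> emit 'h', reset

Answer: ahhlooh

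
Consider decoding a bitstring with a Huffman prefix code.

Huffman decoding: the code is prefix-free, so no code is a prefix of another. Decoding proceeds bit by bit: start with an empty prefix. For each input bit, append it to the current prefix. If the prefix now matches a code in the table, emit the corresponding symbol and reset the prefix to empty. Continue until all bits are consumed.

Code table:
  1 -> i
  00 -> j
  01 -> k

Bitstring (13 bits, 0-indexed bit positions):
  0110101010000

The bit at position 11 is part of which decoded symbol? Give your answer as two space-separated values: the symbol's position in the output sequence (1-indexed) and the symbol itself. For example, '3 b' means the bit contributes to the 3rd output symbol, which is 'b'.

Answer: 7 j

Derivation:
Bit 0: prefix='0' (no match yet)
Bit 1: prefix='01' -> emit 'k', reset
Bit 2: prefix='1' -> emit 'i', reset
Bit 3: prefix='0' (no match yet)
Bit 4: prefix='01' -> emit 'k', reset
Bit 5: prefix='0' (no match yet)
Bit 6: prefix='01' -> emit 'k', reset
Bit 7: prefix='0' (no match yet)
Bit 8: prefix='01' -> emit 'k', reset
Bit 9: prefix='0' (no match yet)
Bit 10: prefix='00' -> emit 'j', reset
Bit 11: prefix='0' (no match yet)
Bit 12: prefix='00' -> emit 'j', reset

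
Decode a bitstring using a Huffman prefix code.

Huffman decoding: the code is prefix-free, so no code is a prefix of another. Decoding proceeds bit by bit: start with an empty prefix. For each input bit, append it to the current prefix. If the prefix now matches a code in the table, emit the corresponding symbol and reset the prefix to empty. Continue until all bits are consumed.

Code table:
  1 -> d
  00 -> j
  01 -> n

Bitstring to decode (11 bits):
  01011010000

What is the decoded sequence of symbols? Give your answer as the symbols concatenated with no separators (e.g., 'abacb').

Answer: nndnjj

Derivation:
Bit 0: prefix='0' (no match yet)
Bit 1: prefix='01' -> emit 'n', reset
Bit 2: prefix='0' (no match yet)
Bit 3: prefix='01' -> emit 'n', reset
Bit 4: prefix='1' -> emit 'd', reset
Bit 5: prefix='0' (no match yet)
Bit 6: prefix='01' -> emit 'n', reset
Bit 7: prefix='0' (no match yet)
Bit 8: prefix='00' -> emit 'j', reset
Bit 9: prefix='0' (no match yet)
Bit 10: prefix='00' -> emit 'j', reset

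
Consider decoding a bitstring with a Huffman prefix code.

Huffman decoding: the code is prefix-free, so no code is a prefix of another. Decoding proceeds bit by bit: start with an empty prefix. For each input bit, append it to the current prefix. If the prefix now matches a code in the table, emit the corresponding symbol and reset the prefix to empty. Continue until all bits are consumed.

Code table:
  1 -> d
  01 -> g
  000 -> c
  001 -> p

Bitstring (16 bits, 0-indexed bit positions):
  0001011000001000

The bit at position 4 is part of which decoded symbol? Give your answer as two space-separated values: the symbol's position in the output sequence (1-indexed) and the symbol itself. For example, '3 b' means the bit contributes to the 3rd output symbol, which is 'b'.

Bit 0: prefix='0' (no match yet)
Bit 1: prefix='00' (no match yet)
Bit 2: prefix='000' -> emit 'c', reset
Bit 3: prefix='1' -> emit 'd', reset
Bit 4: prefix='0' (no match yet)
Bit 5: prefix='01' -> emit 'g', reset
Bit 6: prefix='1' -> emit 'd', reset
Bit 7: prefix='0' (no match yet)
Bit 8: prefix='00' (no match yet)

Answer: 3 g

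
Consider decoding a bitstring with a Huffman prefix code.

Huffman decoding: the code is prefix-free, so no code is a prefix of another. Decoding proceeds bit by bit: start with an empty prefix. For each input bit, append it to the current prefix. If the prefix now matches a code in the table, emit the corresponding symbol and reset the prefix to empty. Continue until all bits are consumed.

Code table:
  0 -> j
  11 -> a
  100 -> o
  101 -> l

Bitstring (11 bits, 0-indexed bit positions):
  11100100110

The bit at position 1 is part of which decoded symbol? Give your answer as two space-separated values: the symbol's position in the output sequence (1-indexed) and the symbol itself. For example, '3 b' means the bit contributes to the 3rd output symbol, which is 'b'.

Bit 0: prefix='1' (no match yet)
Bit 1: prefix='11' -> emit 'a', reset
Bit 2: prefix='1' (no match yet)
Bit 3: prefix='10' (no match yet)
Bit 4: prefix='100' -> emit 'o', reset
Bit 5: prefix='1' (no match yet)

Answer: 1 a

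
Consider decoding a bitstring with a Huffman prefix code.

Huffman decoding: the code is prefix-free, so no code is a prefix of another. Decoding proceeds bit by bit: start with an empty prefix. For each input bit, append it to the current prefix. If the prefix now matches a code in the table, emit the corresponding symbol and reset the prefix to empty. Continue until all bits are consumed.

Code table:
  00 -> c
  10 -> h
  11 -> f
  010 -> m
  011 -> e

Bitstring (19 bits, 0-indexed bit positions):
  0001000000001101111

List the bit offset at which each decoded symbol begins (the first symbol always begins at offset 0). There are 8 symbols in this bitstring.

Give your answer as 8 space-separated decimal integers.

Bit 0: prefix='0' (no match yet)
Bit 1: prefix='00' -> emit 'c', reset
Bit 2: prefix='0' (no match yet)
Bit 3: prefix='01' (no match yet)
Bit 4: prefix='010' -> emit 'm', reset
Bit 5: prefix='0' (no match yet)
Bit 6: prefix='00' -> emit 'c', reset
Bit 7: prefix='0' (no match yet)
Bit 8: prefix='00' -> emit 'c', reset
Bit 9: prefix='0' (no match yet)
Bit 10: prefix='00' -> emit 'c', reset
Bit 11: prefix='0' (no match yet)
Bit 12: prefix='01' (no match yet)
Bit 13: prefix='011' -> emit 'e', reset
Bit 14: prefix='0' (no match yet)
Bit 15: prefix='01' (no match yet)
Bit 16: prefix='011' -> emit 'e', reset
Bit 17: prefix='1' (no match yet)
Bit 18: prefix='11' -> emit 'f', reset

Answer: 0 2 5 7 9 11 14 17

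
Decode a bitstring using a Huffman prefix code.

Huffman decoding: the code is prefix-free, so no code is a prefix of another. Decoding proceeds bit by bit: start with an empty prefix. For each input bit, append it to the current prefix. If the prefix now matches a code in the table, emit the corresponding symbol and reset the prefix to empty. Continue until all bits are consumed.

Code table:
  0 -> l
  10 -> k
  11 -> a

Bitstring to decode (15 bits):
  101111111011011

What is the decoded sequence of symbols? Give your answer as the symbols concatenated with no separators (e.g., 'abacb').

Bit 0: prefix='1' (no match yet)
Bit 1: prefix='10' -> emit 'k', reset
Bit 2: prefix='1' (no match yet)
Bit 3: prefix='11' -> emit 'a', reset
Bit 4: prefix='1' (no match yet)
Bit 5: prefix='11' -> emit 'a', reset
Bit 6: prefix='1' (no match yet)
Bit 7: prefix='11' -> emit 'a', reset
Bit 8: prefix='1' (no match yet)
Bit 9: prefix='10' -> emit 'k', reset
Bit 10: prefix='1' (no match yet)
Bit 11: prefix='11' -> emit 'a', reset
Bit 12: prefix='0' -> emit 'l', reset
Bit 13: prefix='1' (no match yet)
Bit 14: prefix='11' -> emit 'a', reset

Answer: kaaakala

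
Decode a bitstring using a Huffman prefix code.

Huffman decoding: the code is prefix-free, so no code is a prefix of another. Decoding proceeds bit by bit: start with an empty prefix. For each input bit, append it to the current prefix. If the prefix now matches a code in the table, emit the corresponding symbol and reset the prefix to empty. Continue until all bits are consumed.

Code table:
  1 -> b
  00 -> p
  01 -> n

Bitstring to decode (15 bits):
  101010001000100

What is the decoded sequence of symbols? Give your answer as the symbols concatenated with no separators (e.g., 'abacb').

Bit 0: prefix='1' -> emit 'b', reset
Bit 1: prefix='0' (no match yet)
Bit 2: prefix='01' -> emit 'n', reset
Bit 3: prefix='0' (no match yet)
Bit 4: prefix='01' -> emit 'n', reset
Bit 5: prefix='0' (no match yet)
Bit 6: prefix='00' -> emit 'p', reset
Bit 7: prefix='0' (no match yet)
Bit 8: prefix='01' -> emit 'n', reset
Bit 9: prefix='0' (no match yet)
Bit 10: prefix='00' -> emit 'p', reset
Bit 11: prefix='0' (no match yet)
Bit 12: prefix='01' -> emit 'n', reset
Bit 13: prefix='0' (no match yet)
Bit 14: prefix='00' -> emit 'p', reset

Answer: bnnpnpnp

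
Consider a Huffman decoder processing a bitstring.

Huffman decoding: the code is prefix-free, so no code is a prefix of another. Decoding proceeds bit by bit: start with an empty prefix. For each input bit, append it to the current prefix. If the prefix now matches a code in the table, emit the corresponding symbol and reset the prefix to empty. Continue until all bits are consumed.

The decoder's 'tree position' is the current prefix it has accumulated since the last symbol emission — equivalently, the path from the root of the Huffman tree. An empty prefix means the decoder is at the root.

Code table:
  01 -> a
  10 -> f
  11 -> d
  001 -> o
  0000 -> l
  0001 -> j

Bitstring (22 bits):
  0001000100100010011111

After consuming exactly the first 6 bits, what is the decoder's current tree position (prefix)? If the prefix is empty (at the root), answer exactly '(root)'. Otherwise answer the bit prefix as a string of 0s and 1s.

Bit 0: prefix='0' (no match yet)
Bit 1: prefix='00' (no match yet)
Bit 2: prefix='000' (no match yet)
Bit 3: prefix='0001' -> emit 'j', reset
Bit 4: prefix='0' (no match yet)
Bit 5: prefix='00' (no match yet)

Answer: 00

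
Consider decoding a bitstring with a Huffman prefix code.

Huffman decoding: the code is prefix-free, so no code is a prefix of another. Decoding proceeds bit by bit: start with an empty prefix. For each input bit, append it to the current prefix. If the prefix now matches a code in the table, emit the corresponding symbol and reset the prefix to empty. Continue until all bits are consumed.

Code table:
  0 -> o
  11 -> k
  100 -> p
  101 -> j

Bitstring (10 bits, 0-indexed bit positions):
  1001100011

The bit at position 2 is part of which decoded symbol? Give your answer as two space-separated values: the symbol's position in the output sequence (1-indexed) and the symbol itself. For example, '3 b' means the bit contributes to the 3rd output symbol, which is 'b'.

Answer: 1 p

Derivation:
Bit 0: prefix='1' (no match yet)
Bit 1: prefix='10' (no match yet)
Bit 2: prefix='100' -> emit 'p', reset
Bit 3: prefix='1' (no match yet)
Bit 4: prefix='11' -> emit 'k', reset
Bit 5: prefix='0' -> emit 'o', reset
Bit 6: prefix='0' -> emit 'o', reset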